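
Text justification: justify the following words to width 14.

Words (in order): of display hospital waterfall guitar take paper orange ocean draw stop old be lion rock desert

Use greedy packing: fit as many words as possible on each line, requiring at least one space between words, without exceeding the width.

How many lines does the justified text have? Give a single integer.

Line 1: ['of', 'display'] (min_width=10, slack=4)
Line 2: ['hospital'] (min_width=8, slack=6)
Line 3: ['waterfall'] (min_width=9, slack=5)
Line 4: ['guitar', 'take'] (min_width=11, slack=3)
Line 5: ['paper', 'orange'] (min_width=12, slack=2)
Line 6: ['ocean', 'draw'] (min_width=10, slack=4)
Line 7: ['stop', 'old', 'be'] (min_width=11, slack=3)
Line 8: ['lion', 'rock'] (min_width=9, slack=5)
Line 9: ['desert'] (min_width=6, slack=8)
Total lines: 9

Answer: 9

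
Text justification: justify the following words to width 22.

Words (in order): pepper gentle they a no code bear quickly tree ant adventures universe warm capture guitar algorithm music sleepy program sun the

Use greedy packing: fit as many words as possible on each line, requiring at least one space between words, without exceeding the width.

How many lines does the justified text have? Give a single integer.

Line 1: ['pepper', 'gentle', 'they', 'a'] (min_width=20, slack=2)
Line 2: ['no', 'code', 'bear', 'quickly'] (min_width=20, slack=2)
Line 3: ['tree', 'ant', 'adventures'] (min_width=19, slack=3)
Line 4: ['universe', 'warm', 'capture'] (min_width=21, slack=1)
Line 5: ['guitar', 'algorithm', 'music'] (min_width=22, slack=0)
Line 6: ['sleepy', 'program', 'sun', 'the'] (min_width=22, slack=0)
Total lines: 6

Answer: 6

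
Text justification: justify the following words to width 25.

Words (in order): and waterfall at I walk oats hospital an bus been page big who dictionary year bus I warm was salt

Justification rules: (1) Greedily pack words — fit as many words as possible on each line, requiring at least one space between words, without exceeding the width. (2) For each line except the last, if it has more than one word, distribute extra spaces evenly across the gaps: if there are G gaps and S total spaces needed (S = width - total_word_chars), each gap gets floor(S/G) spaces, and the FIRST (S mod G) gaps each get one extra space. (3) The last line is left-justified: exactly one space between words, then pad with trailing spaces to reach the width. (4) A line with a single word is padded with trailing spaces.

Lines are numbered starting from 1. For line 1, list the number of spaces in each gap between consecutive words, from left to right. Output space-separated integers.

Answer: 2 2 1 1

Derivation:
Line 1: ['and', 'waterfall', 'at', 'I', 'walk'] (min_width=23, slack=2)
Line 2: ['oats', 'hospital', 'an', 'bus', 'been'] (min_width=25, slack=0)
Line 3: ['page', 'big', 'who', 'dictionary'] (min_width=23, slack=2)
Line 4: ['year', 'bus', 'I', 'warm', 'was', 'salt'] (min_width=24, slack=1)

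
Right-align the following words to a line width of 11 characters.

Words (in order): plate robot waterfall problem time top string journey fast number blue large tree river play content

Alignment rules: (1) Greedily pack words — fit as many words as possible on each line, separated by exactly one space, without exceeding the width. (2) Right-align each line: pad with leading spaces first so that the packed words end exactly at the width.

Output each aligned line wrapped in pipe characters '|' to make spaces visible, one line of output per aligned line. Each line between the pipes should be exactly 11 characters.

Answer: |plate robot|
|  waterfall|
|    problem|
|   time top|
|     string|
|    journey|
|fast number|
| blue large|
| tree river|
|       play|
|    content|

Derivation:
Line 1: ['plate', 'robot'] (min_width=11, slack=0)
Line 2: ['waterfall'] (min_width=9, slack=2)
Line 3: ['problem'] (min_width=7, slack=4)
Line 4: ['time', 'top'] (min_width=8, slack=3)
Line 5: ['string'] (min_width=6, slack=5)
Line 6: ['journey'] (min_width=7, slack=4)
Line 7: ['fast', 'number'] (min_width=11, slack=0)
Line 8: ['blue', 'large'] (min_width=10, slack=1)
Line 9: ['tree', 'river'] (min_width=10, slack=1)
Line 10: ['play'] (min_width=4, slack=7)
Line 11: ['content'] (min_width=7, slack=4)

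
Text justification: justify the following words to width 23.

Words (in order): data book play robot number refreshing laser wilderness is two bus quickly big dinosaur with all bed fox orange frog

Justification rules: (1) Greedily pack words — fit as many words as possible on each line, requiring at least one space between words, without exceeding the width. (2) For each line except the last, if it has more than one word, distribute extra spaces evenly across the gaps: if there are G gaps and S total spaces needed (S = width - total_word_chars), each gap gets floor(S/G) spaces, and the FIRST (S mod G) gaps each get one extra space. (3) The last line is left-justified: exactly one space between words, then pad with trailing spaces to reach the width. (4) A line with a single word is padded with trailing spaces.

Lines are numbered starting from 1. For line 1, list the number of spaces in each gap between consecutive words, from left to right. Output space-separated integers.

Line 1: ['data', 'book', 'play', 'robot'] (min_width=20, slack=3)
Line 2: ['number', 'refreshing', 'laser'] (min_width=23, slack=0)
Line 3: ['wilderness', 'is', 'two', 'bus'] (min_width=21, slack=2)
Line 4: ['quickly', 'big', 'dinosaur'] (min_width=20, slack=3)
Line 5: ['with', 'all', 'bed', 'fox', 'orange'] (min_width=23, slack=0)
Line 6: ['frog'] (min_width=4, slack=19)

Answer: 2 2 2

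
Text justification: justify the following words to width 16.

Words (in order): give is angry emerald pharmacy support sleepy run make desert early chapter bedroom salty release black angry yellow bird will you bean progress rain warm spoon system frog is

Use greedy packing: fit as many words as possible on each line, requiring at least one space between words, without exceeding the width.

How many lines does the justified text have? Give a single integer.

Answer: 12

Derivation:
Line 1: ['give', 'is', 'angry'] (min_width=13, slack=3)
Line 2: ['emerald', 'pharmacy'] (min_width=16, slack=0)
Line 3: ['support', 'sleepy'] (min_width=14, slack=2)
Line 4: ['run', 'make', 'desert'] (min_width=15, slack=1)
Line 5: ['early', 'chapter'] (min_width=13, slack=3)
Line 6: ['bedroom', 'salty'] (min_width=13, slack=3)
Line 7: ['release', 'black'] (min_width=13, slack=3)
Line 8: ['angry', 'yellow'] (min_width=12, slack=4)
Line 9: ['bird', 'will', 'you'] (min_width=13, slack=3)
Line 10: ['bean', 'progress'] (min_width=13, slack=3)
Line 11: ['rain', 'warm', 'spoon'] (min_width=15, slack=1)
Line 12: ['system', 'frog', 'is'] (min_width=14, slack=2)
Total lines: 12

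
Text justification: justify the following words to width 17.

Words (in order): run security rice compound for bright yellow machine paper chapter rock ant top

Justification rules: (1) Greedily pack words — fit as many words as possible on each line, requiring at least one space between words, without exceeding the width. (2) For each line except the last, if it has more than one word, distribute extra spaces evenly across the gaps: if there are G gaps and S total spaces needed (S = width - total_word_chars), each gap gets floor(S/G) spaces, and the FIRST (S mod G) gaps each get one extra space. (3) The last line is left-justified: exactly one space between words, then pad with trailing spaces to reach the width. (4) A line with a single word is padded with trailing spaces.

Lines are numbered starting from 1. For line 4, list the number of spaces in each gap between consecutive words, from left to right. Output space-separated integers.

Line 1: ['run', 'security', 'rice'] (min_width=17, slack=0)
Line 2: ['compound', 'for'] (min_width=12, slack=5)
Line 3: ['bright', 'yellow'] (min_width=13, slack=4)
Line 4: ['machine', 'paper'] (min_width=13, slack=4)
Line 5: ['chapter', 'rock', 'ant'] (min_width=16, slack=1)
Line 6: ['top'] (min_width=3, slack=14)

Answer: 5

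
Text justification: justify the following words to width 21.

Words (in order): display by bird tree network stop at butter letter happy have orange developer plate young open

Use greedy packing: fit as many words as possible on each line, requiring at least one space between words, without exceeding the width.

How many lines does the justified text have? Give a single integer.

Line 1: ['display', 'by', 'bird', 'tree'] (min_width=20, slack=1)
Line 2: ['network', 'stop', 'at'] (min_width=15, slack=6)
Line 3: ['butter', 'letter', 'happy'] (min_width=19, slack=2)
Line 4: ['have', 'orange', 'developer'] (min_width=21, slack=0)
Line 5: ['plate', 'young', 'open'] (min_width=16, slack=5)
Total lines: 5

Answer: 5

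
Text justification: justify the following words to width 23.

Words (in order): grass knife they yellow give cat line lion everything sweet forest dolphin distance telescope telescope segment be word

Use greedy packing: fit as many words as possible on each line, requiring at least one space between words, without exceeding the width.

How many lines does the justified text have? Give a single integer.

Line 1: ['grass', 'knife', 'they', 'yellow'] (min_width=23, slack=0)
Line 2: ['give', 'cat', 'line', 'lion'] (min_width=18, slack=5)
Line 3: ['everything', 'sweet', 'forest'] (min_width=23, slack=0)
Line 4: ['dolphin', 'distance'] (min_width=16, slack=7)
Line 5: ['telescope', 'telescope'] (min_width=19, slack=4)
Line 6: ['segment', 'be', 'word'] (min_width=15, slack=8)
Total lines: 6

Answer: 6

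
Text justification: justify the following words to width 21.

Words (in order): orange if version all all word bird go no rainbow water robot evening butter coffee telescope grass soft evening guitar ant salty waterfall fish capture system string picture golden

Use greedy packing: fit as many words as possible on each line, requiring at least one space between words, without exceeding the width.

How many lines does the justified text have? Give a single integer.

Answer: 9

Derivation:
Line 1: ['orange', 'if', 'version', 'all'] (min_width=21, slack=0)
Line 2: ['all', 'word', 'bird', 'go', 'no'] (min_width=19, slack=2)
Line 3: ['rainbow', 'water', 'robot'] (min_width=19, slack=2)
Line 4: ['evening', 'butter', 'coffee'] (min_width=21, slack=0)
Line 5: ['telescope', 'grass', 'soft'] (min_width=20, slack=1)
Line 6: ['evening', 'guitar', 'ant'] (min_width=18, slack=3)
Line 7: ['salty', 'waterfall', 'fish'] (min_width=20, slack=1)
Line 8: ['capture', 'system', 'string'] (min_width=21, slack=0)
Line 9: ['picture', 'golden'] (min_width=14, slack=7)
Total lines: 9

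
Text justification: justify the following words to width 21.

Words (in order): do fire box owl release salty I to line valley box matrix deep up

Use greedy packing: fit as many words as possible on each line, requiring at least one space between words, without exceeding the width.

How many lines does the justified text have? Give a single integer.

Line 1: ['do', 'fire', 'box', 'owl'] (min_width=15, slack=6)
Line 2: ['release', 'salty', 'I', 'to'] (min_width=18, slack=3)
Line 3: ['line', 'valley', 'box'] (min_width=15, slack=6)
Line 4: ['matrix', 'deep', 'up'] (min_width=14, slack=7)
Total lines: 4

Answer: 4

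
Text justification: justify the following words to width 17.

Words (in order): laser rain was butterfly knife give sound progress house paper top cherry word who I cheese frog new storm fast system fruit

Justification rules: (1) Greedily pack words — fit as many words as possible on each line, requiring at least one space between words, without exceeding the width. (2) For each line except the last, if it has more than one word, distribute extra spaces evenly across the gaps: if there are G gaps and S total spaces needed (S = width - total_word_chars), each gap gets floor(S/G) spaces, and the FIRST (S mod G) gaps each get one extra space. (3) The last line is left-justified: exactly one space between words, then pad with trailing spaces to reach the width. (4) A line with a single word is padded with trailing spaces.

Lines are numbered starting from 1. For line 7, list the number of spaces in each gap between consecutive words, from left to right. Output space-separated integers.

Answer: 3 2

Derivation:
Line 1: ['laser', 'rain', 'was'] (min_width=14, slack=3)
Line 2: ['butterfly', 'knife'] (min_width=15, slack=2)
Line 3: ['give', 'sound'] (min_width=10, slack=7)
Line 4: ['progress', 'house'] (min_width=14, slack=3)
Line 5: ['paper', 'top', 'cherry'] (min_width=16, slack=1)
Line 6: ['word', 'who', 'I', 'cheese'] (min_width=17, slack=0)
Line 7: ['frog', 'new', 'storm'] (min_width=14, slack=3)
Line 8: ['fast', 'system', 'fruit'] (min_width=17, slack=0)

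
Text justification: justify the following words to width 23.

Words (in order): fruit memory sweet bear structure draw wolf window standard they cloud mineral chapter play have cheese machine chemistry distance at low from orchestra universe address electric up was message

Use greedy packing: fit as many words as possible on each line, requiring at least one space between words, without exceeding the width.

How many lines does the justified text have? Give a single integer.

Answer: 10

Derivation:
Line 1: ['fruit', 'memory', 'sweet', 'bear'] (min_width=23, slack=0)
Line 2: ['structure', 'draw', 'wolf'] (min_width=19, slack=4)
Line 3: ['window', 'standard', 'they'] (min_width=20, slack=3)
Line 4: ['cloud', 'mineral', 'chapter'] (min_width=21, slack=2)
Line 5: ['play', 'have', 'cheese'] (min_width=16, slack=7)
Line 6: ['machine', 'chemistry'] (min_width=17, slack=6)
Line 7: ['distance', 'at', 'low', 'from'] (min_width=20, slack=3)
Line 8: ['orchestra', 'universe'] (min_width=18, slack=5)
Line 9: ['address', 'electric', 'up', 'was'] (min_width=23, slack=0)
Line 10: ['message'] (min_width=7, slack=16)
Total lines: 10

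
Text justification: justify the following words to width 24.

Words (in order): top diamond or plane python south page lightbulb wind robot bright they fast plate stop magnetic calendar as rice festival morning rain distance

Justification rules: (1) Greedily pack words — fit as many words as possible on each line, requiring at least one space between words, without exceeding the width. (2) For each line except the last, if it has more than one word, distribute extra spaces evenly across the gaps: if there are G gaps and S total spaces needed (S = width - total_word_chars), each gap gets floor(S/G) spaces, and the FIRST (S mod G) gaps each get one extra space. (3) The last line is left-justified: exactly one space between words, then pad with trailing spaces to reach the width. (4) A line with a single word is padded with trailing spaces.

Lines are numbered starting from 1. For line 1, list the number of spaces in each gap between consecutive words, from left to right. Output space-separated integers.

Line 1: ['top', 'diamond', 'or', 'plane'] (min_width=20, slack=4)
Line 2: ['python', 'south', 'page'] (min_width=17, slack=7)
Line 3: ['lightbulb', 'wind', 'robot'] (min_width=20, slack=4)
Line 4: ['bright', 'they', 'fast', 'plate'] (min_width=22, slack=2)
Line 5: ['stop', 'magnetic', 'calendar'] (min_width=22, slack=2)
Line 6: ['as', 'rice', 'festival', 'morning'] (min_width=24, slack=0)
Line 7: ['rain', 'distance'] (min_width=13, slack=11)

Answer: 3 2 2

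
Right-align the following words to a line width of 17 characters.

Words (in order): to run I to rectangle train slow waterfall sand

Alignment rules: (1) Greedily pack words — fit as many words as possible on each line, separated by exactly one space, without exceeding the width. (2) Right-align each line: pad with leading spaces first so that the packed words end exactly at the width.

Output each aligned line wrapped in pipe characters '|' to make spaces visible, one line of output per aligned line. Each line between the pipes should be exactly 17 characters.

Answer: |      to run I to|
|  rectangle train|
|   slow waterfall|
|             sand|

Derivation:
Line 1: ['to', 'run', 'I', 'to'] (min_width=11, slack=6)
Line 2: ['rectangle', 'train'] (min_width=15, slack=2)
Line 3: ['slow', 'waterfall'] (min_width=14, slack=3)
Line 4: ['sand'] (min_width=4, slack=13)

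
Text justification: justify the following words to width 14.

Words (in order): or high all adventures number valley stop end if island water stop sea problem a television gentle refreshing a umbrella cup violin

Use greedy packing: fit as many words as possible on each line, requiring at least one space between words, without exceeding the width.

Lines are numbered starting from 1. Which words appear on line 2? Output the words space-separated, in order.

Answer: adventures

Derivation:
Line 1: ['or', 'high', 'all'] (min_width=11, slack=3)
Line 2: ['adventures'] (min_width=10, slack=4)
Line 3: ['number', 'valley'] (min_width=13, slack=1)
Line 4: ['stop', 'end', 'if'] (min_width=11, slack=3)
Line 5: ['island', 'water'] (min_width=12, slack=2)
Line 6: ['stop', 'sea'] (min_width=8, slack=6)
Line 7: ['problem', 'a'] (min_width=9, slack=5)
Line 8: ['television'] (min_width=10, slack=4)
Line 9: ['gentle'] (min_width=6, slack=8)
Line 10: ['refreshing', 'a'] (min_width=12, slack=2)
Line 11: ['umbrella', 'cup'] (min_width=12, slack=2)
Line 12: ['violin'] (min_width=6, slack=8)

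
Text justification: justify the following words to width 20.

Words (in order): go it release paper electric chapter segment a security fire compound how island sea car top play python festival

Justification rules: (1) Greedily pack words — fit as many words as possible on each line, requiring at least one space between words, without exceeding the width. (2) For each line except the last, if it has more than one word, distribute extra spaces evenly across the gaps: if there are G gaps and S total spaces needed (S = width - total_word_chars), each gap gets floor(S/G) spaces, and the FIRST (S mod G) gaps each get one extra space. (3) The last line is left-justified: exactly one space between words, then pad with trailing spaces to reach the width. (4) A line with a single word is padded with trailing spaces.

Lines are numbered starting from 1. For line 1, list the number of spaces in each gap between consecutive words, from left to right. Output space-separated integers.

Answer: 2 1 1

Derivation:
Line 1: ['go', 'it', 'release', 'paper'] (min_width=19, slack=1)
Line 2: ['electric', 'chapter'] (min_width=16, slack=4)
Line 3: ['segment', 'a', 'security'] (min_width=18, slack=2)
Line 4: ['fire', 'compound', 'how'] (min_width=17, slack=3)
Line 5: ['island', 'sea', 'car', 'top'] (min_width=18, slack=2)
Line 6: ['play', 'python', 'festival'] (min_width=20, slack=0)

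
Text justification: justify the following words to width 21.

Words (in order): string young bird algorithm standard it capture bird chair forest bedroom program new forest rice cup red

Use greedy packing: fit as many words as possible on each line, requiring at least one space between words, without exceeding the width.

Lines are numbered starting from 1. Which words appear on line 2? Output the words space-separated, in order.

Line 1: ['string', 'young', 'bird'] (min_width=17, slack=4)
Line 2: ['algorithm', 'standard', 'it'] (min_width=21, slack=0)
Line 3: ['capture', 'bird', 'chair'] (min_width=18, slack=3)
Line 4: ['forest', 'bedroom'] (min_width=14, slack=7)
Line 5: ['program', 'new', 'forest'] (min_width=18, slack=3)
Line 6: ['rice', 'cup', 'red'] (min_width=12, slack=9)

Answer: algorithm standard it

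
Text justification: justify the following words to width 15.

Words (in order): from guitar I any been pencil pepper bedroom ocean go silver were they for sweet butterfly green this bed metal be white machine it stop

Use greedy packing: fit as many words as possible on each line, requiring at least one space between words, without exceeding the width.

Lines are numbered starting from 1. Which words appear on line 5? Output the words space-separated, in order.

Answer: were they for

Derivation:
Line 1: ['from', 'guitar', 'I'] (min_width=13, slack=2)
Line 2: ['any', 'been', 'pencil'] (min_width=15, slack=0)
Line 3: ['pepper', 'bedroom'] (min_width=14, slack=1)
Line 4: ['ocean', 'go', 'silver'] (min_width=15, slack=0)
Line 5: ['were', 'they', 'for'] (min_width=13, slack=2)
Line 6: ['sweet', 'butterfly'] (min_width=15, slack=0)
Line 7: ['green', 'this', 'bed'] (min_width=14, slack=1)
Line 8: ['metal', 'be', 'white'] (min_width=14, slack=1)
Line 9: ['machine', 'it', 'stop'] (min_width=15, slack=0)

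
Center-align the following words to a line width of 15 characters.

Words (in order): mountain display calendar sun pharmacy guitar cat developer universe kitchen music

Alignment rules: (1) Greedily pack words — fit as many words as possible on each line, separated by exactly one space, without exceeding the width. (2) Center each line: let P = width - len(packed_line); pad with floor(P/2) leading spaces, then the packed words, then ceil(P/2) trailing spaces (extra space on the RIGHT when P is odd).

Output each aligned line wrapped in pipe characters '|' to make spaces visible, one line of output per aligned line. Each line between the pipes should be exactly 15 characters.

Line 1: ['mountain'] (min_width=8, slack=7)
Line 2: ['display'] (min_width=7, slack=8)
Line 3: ['calendar', 'sun'] (min_width=12, slack=3)
Line 4: ['pharmacy', 'guitar'] (min_width=15, slack=0)
Line 5: ['cat', 'developer'] (min_width=13, slack=2)
Line 6: ['universe'] (min_width=8, slack=7)
Line 7: ['kitchen', 'music'] (min_width=13, slack=2)

Answer: |   mountain    |
|    display    |
| calendar sun  |
|pharmacy guitar|
| cat developer |
|   universe    |
| kitchen music |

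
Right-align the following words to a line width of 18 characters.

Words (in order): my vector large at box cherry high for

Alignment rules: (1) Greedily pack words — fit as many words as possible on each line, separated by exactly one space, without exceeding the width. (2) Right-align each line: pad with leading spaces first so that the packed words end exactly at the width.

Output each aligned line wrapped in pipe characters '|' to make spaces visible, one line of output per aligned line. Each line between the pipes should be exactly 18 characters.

Answer: |my vector large at|
|   box cherry high|
|               for|

Derivation:
Line 1: ['my', 'vector', 'large', 'at'] (min_width=18, slack=0)
Line 2: ['box', 'cherry', 'high'] (min_width=15, slack=3)
Line 3: ['for'] (min_width=3, slack=15)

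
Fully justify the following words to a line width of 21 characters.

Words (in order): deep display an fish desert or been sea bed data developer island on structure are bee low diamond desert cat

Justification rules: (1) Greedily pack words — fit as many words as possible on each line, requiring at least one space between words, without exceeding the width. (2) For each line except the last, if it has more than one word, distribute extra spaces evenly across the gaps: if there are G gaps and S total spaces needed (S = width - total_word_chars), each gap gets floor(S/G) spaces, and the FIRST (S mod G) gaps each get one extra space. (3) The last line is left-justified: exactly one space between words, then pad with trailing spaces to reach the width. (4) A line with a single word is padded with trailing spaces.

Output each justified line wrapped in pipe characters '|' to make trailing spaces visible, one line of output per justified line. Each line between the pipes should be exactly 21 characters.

Answer: |deep  display an fish|
|desert  or  been  sea|
|bed   data  developer|
|island  on  structure|
|are  bee  low diamond|
|desert cat           |

Derivation:
Line 1: ['deep', 'display', 'an', 'fish'] (min_width=20, slack=1)
Line 2: ['desert', 'or', 'been', 'sea'] (min_width=18, slack=3)
Line 3: ['bed', 'data', 'developer'] (min_width=18, slack=3)
Line 4: ['island', 'on', 'structure'] (min_width=19, slack=2)
Line 5: ['are', 'bee', 'low', 'diamond'] (min_width=19, slack=2)
Line 6: ['desert', 'cat'] (min_width=10, slack=11)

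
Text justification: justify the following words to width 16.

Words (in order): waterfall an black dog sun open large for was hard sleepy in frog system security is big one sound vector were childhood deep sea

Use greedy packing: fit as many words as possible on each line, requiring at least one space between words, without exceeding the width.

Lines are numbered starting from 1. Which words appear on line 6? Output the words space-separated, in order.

Line 1: ['waterfall', 'an'] (min_width=12, slack=4)
Line 2: ['black', 'dog', 'sun'] (min_width=13, slack=3)
Line 3: ['open', 'large', 'for'] (min_width=14, slack=2)
Line 4: ['was', 'hard', 'sleepy'] (min_width=15, slack=1)
Line 5: ['in', 'frog', 'system'] (min_width=14, slack=2)
Line 6: ['security', 'is', 'big'] (min_width=15, slack=1)
Line 7: ['one', 'sound', 'vector'] (min_width=16, slack=0)
Line 8: ['were', 'childhood'] (min_width=14, slack=2)
Line 9: ['deep', 'sea'] (min_width=8, slack=8)

Answer: security is big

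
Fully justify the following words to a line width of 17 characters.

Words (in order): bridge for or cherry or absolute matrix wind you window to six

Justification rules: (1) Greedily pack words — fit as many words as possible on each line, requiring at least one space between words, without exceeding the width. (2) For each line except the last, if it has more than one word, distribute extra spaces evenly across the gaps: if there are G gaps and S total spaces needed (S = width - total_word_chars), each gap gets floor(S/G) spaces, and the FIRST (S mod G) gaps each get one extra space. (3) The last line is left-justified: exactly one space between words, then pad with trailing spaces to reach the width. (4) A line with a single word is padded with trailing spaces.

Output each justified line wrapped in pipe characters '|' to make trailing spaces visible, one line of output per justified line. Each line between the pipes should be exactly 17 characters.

Line 1: ['bridge', 'for', 'or'] (min_width=13, slack=4)
Line 2: ['cherry', 'or'] (min_width=9, slack=8)
Line 3: ['absolute', 'matrix'] (min_width=15, slack=2)
Line 4: ['wind', 'you', 'window'] (min_width=15, slack=2)
Line 5: ['to', 'six'] (min_width=6, slack=11)

Answer: |bridge   for   or|
|cherry         or|
|absolute   matrix|
|wind  you  window|
|to six           |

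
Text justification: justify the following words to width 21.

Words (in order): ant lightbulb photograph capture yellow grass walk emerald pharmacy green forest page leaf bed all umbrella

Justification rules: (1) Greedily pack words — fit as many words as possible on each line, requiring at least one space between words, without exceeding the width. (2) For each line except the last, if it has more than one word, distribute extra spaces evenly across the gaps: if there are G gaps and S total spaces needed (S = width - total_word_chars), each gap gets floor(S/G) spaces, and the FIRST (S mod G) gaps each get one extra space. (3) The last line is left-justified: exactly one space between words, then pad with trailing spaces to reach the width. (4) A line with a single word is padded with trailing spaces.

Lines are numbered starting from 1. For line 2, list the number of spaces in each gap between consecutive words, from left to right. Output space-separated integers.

Line 1: ['ant', 'lightbulb'] (min_width=13, slack=8)
Line 2: ['photograph', 'capture'] (min_width=18, slack=3)
Line 3: ['yellow', 'grass', 'walk'] (min_width=17, slack=4)
Line 4: ['emerald', 'pharmacy'] (min_width=16, slack=5)
Line 5: ['green', 'forest', 'page'] (min_width=17, slack=4)
Line 6: ['leaf', 'bed', 'all', 'umbrella'] (min_width=21, slack=0)

Answer: 4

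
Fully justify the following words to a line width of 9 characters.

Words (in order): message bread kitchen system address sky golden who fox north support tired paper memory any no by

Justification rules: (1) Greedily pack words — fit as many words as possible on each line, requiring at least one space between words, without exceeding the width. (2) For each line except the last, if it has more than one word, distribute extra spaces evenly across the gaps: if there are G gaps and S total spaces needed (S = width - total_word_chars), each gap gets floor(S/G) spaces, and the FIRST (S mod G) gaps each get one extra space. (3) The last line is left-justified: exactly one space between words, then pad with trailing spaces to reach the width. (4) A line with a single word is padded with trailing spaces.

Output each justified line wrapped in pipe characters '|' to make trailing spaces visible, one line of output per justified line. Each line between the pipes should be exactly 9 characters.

Line 1: ['message'] (min_width=7, slack=2)
Line 2: ['bread'] (min_width=5, slack=4)
Line 3: ['kitchen'] (min_width=7, slack=2)
Line 4: ['system'] (min_width=6, slack=3)
Line 5: ['address'] (min_width=7, slack=2)
Line 6: ['sky'] (min_width=3, slack=6)
Line 7: ['golden'] (min_width=6, slack=3)
Line 8: ['who', 'fox'] (min_width=7, slack=2)
Line 9: ['north'] (min_width=5, slack=4)
Line 10: ['support'] (min_width=7, slack=2)
Line 11: ['tired'] (min_width=5, slack=4)
Line 12: ['paper'] (min_width=5, slack=4)
Line 13: ['memory'] (min_width=6, slack=3)
Line 14: ['any', 'no', 'by'] (min_width=9, slack=0)

Answer: |message  |
|bread    |
|kitchen  |
|system   |
|address  |
|sky      |
|golden   |
|who   fox|
|north    |
|support  |
|tired    |
|paper    |
|memory   |
|any no by|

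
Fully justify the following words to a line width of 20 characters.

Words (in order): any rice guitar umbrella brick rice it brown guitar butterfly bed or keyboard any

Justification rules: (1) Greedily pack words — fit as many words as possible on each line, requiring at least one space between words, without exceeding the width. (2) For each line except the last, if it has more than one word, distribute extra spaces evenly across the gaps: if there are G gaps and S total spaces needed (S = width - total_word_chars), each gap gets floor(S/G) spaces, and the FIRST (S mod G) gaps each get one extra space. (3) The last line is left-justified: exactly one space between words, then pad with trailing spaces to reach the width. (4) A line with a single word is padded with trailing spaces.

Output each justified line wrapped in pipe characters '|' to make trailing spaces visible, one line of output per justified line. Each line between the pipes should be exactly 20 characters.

Answer: |any    rice   guitar|
|umbrella  brick rice|
|it    brown   guitar|
|butterfly   bed   or|
|keyboard any        |

Derivation:
Line 1: ['any', 'rice', 'guitar'] (min_width=15, slack=5)
Line 2: ['umbrella', 'brick', 'rice'] (min_width=19, slack=1)
Line 3: ['it', 'brown', 'guitar'] (min_width=15, slack=5)
Line 4: ['butterfly', 'bed', 'or'] (min_width=16, slack=4)
Line 5: ['keyboard', 'any'] (min_width=12, slack=8)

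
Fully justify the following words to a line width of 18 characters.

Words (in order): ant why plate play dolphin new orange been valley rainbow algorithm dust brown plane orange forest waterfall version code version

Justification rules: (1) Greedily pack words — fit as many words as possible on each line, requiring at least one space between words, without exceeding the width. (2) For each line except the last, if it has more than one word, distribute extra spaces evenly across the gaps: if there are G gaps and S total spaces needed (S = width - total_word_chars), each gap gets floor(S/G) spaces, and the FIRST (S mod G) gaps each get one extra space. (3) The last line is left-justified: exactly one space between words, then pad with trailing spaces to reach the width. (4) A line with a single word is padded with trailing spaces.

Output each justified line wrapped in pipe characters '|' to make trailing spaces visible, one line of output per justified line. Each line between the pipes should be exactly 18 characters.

Answer: |ant why plate play|
|dolphin new orange|
|been        valley|
|rainbow  algorithm|
|dust  brown  plane|
|orange      forest|
|waterfall  version|
|code version      |

Derivation:
Line 1: ['ant', 'why', 'plate', 'play'] (min_width=18, slack=0)
Line 2: ['dolphin', 'new', 'orange'] (min_width=18, slack=0)
Line 3: ['been', 'valley'] (min_width=11, slack=7)
Line 4: ['rainbow', 'algorithm'] (min_width=17, slack=1)
Line 5: ['dust', 'brown', 'plane'] (min_width=16, slack=2)
Line 6: ['orange', 'forest'] (min_width=13, slack=5)
Line 7: ['waterfall', 'version'] (min_width=17, slack=1)
Line 8: ['code', 'version'] (min_width=12, slack=6)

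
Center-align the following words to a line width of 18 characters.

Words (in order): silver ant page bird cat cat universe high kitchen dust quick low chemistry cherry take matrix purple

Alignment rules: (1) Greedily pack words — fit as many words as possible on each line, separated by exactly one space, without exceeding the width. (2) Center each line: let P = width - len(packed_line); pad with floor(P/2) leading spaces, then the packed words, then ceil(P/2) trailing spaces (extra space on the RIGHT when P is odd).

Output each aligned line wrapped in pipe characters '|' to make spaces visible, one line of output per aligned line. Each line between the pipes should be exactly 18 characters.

Answer: | silver ant page  |
|   bird cat cat   |
|  universe high   |
|kitchen dust quick|
|  low chemistry   |
|cherry take matrix|
|      purple      |

Derivation:
Line 1: ['silver', 'ant', 'page'] (min_width=15, slack=3)
Line 2: ['bird', 'cat', 'cat'] (min_width=12, slack=6)
Line 3: ['universe', 'high'] (min_width=13, slack=5)
Line 4: ['kitchen', 'dust', 'quick'] (min_width=18, slack=0)
Line 5: ['low', 'chemistry'] (min_width=13, slack=5)
Line 6: ['cherry', 'take', 'matrix'] (min_width=18, slack=0)
Line 7: ['purple'] (min_width=6, slack=12)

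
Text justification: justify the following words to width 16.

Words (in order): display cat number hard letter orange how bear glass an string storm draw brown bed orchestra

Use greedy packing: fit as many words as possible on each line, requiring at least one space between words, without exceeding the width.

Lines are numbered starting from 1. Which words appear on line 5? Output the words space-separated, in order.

Line 1: ['display', 'cat'] (min_width=11, slack=5)
Line 2: ['number', 'hard'] (min_width=11, slack=5)
Line 3: ['letter', 'orange'] (min_width=13, slack=3)
Line 4: ['how', 'bear', 'glass'] (min_width=14, slack=2)
Line 5: ['an', 'string', 'storm'] (min_width=15, slack=1)
Line 6: ['draw', 'brown', 'bed'] (min_width=14, slack=2)
Line 7: ['orchestra'] (min_width=9, slack=7)

Answer: an string storm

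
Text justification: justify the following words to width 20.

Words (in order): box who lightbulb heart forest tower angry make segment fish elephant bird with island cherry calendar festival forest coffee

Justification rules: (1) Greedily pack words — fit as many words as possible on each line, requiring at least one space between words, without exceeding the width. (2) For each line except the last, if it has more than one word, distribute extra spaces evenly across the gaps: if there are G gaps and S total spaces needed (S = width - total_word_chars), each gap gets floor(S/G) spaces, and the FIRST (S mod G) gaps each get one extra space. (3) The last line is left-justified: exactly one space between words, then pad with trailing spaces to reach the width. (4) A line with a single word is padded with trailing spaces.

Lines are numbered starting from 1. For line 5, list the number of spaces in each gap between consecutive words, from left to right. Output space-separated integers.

Line 1: ['box', 'who', 'lightbulb'] (min_width=17, slack=3)
Line 2: ['heart', 'forest', 'tower'] (min_width=18, slack=2)
Line 3: ['angry', 'make', 'segment'] (min_width=18, slack=2)
Line 4: ['fish', 'elephant', 'bird'] (min_width=18, slack=2)
Line 5: ['with', 'island', 'cherry'] (min_width=18, slack=2)
Line 6: ['calendar', 'festival'] (min_width=17, slack=3)
Line 7: ['forest', 'coffee'] (min_width=13, slack=7)

Answer: 2 2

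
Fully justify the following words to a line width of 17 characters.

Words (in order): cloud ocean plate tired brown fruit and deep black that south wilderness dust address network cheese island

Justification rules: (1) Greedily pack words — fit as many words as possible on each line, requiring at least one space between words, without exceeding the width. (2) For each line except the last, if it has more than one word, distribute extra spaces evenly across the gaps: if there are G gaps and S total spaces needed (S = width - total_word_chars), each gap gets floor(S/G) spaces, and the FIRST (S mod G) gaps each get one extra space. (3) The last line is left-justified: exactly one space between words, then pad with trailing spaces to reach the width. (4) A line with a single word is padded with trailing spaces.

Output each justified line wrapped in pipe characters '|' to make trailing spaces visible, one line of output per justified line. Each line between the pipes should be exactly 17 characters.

Line 1: ['cloud', 'ocean', 'plate'] (min_width=17, slack=0)
Line 2: ['tired', 'brown', 'fruit'] (min_width=17, slack=0)
Line 3: ['and', 'deep', 'black'] (min_width=14, slack=3)
Line 4: ['that', 'south'] (min_width=10, slack=7)
Line 5: ['wilderness', 'dust'] (min_width=15, slack=2)
Line 6: ['address', 'network'] (min_width=15, slack=2)
Line 7: ['cheese', 'island'] (min_width=13, slack=4)

Answer: |cloud ocean plate|
|tired brown fruit|
|and   deep  black|
|that        south|
|wilderness   dust|
|address   network|
|cheese island    |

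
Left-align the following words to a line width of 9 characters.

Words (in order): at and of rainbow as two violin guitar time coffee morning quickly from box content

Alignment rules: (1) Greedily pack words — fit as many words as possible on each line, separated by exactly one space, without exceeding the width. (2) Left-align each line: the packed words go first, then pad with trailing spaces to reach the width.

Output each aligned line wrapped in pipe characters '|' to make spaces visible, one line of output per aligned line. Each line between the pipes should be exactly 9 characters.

Line 1: ['at', 'and', 'of'] (min_width=9, slack=0)
Line 2: ['rainbow'] (min_width=7, slack=2)
Line 3: ['as', 'two'] (min_width=6, slack=3)
Line 4: ['violin'] (min_width=6, slack=3)
Line 5: ['guitar'] (min_width=6, slack=3)
Line 6: ['time'] (min_width=4, slack=5)
Line 7: ['coffee'] (min_width=6, slack=3)
Line 8: ['morning'] (min_width=7, slack=2)
Line 9: ['quickly'] (min_width=7, slack=2)
Line 10: ['from', 'box'] (min_width=8, slack=1)
Line 11: ['content'] (min_width=7, slack=2)

Answer: |at and of|
|rainbow  |
|as two   |
|violin   |
|guitar   |
|time     |
|coffee   |
|morning  |
|quickly  |
|from box |
|content  |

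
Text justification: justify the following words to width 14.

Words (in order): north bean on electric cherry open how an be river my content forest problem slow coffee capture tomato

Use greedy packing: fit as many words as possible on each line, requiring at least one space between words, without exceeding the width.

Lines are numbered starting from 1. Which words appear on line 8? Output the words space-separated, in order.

Answer: coffee capture

Derivation:
Line 1: ['north', 'bean', 'on'] (min_width=13, slack=1)
Line 2: ['electric'] (min_width=8, slack=6)
Line 3: ['cherry', 'open'] (min_width=11, slack=3)
Line 4: ['how', 'an', 'be'] (min_width=9, slack=5)
Line 5: ['river', 'my'] (min_width=8, slack=6)
Line 6: ['content', 'forest'] (min_width=14, slack=0)
Line 7: ['problem', 'slow'] (min_width=12, slack=2)
Line 8: ['coffee', 'capture'] (min_width=14, slack=0)
Line 9: ['tomato'] (min_width=6, slack=8)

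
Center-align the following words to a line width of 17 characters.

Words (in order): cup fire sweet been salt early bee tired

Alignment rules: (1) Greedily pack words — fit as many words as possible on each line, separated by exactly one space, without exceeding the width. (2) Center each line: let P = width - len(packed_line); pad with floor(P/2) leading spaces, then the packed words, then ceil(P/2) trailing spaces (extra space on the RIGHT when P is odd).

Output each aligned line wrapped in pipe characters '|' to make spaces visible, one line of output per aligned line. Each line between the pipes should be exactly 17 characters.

Line 1: ['cup', 'fire', 'sweet'] (min_width=14, slack=3)
Line 2: ['been', 'salt', 'early'] (min_width=15, slack=2)
Line 3: ['bee', 'tired'] (min_width=9, slack=8)

Answer: | cup fire sweet  |
| been salt early |
|    bee tired    |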